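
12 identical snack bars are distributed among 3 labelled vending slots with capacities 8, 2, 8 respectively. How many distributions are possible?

18

Without the upper bounds there are C(14,2) = 91 ways to split 12 among 3 vending slots.
Subtract solutions that violate a single cap (substitute x_i' = x_i − (cap_i+1)): x_1 ≥ 9 gives C(5,2) = 10; x_2 ≥ 3 gives C(11,2) = 55; x_3 ≥ 9 gives C(5,2) = 10. Together 75.
Add back pairs where two caps are both exceeded: 1 + 0 + 1 = 2.
By inclusion–exclusion the count is 91 − 75 + 2 = 18.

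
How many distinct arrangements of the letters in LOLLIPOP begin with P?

With the first slot taken by P, it remains to arrange the other 7 letters (LOLLIOP).
Those 7 letters have L appearing 3 times and O appearing twice, giving (7)!/(3!·2!) = 420.

420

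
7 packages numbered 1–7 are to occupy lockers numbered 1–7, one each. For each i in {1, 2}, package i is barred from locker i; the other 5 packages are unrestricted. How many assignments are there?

3720

Let Aᵢ (for i ∈ {1, 2}) be the placements that put package i in its forbidden locker. Any j of these fix j positions, leaving (7−j)! ways to fill the rest, and there are C(2,j) ways to pick which j.
By inclusion–exclusion, the number of valid placements is Σ_{j=0}^{2} (−1)^j C(2,j)·(7−j)!.
Computing: 5040 − 1440 + 120 = 3720.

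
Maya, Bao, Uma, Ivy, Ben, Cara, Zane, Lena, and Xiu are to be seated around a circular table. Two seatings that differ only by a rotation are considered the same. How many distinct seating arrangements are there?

Fix one person's seat to break rotational symmetry; the remaining 8 people can be arranged in (8)! = 40320 ways.

40320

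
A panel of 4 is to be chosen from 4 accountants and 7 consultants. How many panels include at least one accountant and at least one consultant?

294

Unrestricted: C(11,4) = 330 ways to pick any 4 of the 11.
Selections missing a whole group: no accountants → C(7,4) = 35; no consultants → C(4,4) = 1.
Both groups omitted at once is impossible, so 330 − 36 = 294.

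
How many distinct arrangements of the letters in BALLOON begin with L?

With the first slot taken by L, it remains to arrange the other 6 letters (BALOON).
Those 6 letters have O appearing twice, giving (6)!/(2!) = 360.

360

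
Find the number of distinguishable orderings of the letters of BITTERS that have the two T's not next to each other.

1800

Total arrangements of BITTERS: 7!/(2!) = 2520.
Arrangements with the T's together: treat TT as one letter, giving (6)! = 720.
Subtracting, 2520 − 720 = 1800 arrangements keep the T's apart.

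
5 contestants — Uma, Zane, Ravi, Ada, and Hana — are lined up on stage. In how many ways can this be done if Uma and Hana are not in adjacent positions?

72

Of the 5! = 120 arrangements, those with Uma and Hana adjacent number 2 × 4! = 48 (treat the pair as a block with 2 internal orders).
Complementary counting: 120 − 48 = 72.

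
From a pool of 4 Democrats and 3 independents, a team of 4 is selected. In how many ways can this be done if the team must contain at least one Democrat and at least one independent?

34

With no constraint there are C(7,4) = 35 possible selections.
Subtract selections that omit an entire group: no Democrats → C(3,4) = 0; no independents → C(4,4) = 1.
Both groups omitted at once is impossible, so 35 − 1 = 34.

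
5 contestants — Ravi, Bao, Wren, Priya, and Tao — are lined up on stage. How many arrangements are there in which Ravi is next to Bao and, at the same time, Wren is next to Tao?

Treat {Ravi,Bao} as one block (2 orders) and {Wren,Tao} as another (2 orders).
That leaves 3 units to arrange: 2 × 2 × 3! = 4 × 6 = 24.

24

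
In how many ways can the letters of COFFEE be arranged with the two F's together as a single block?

60

Treat the 2 copies of F as a single block. The multiset to arrange is then {FF, C, E, E, O}, 5 items in all.
That gives (5)!/(2!) = 60 arrangements.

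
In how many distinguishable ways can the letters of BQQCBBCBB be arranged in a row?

756

BQQCBBCBB has 9 letters with B appearing 5 times, C appearing twice, and Q appearing twice.
The number of distinct arrangements is 9!/(5!·2!·2!) = 362880/480 = 756.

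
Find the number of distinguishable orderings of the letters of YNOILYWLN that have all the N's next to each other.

10080

Treat the 2 copies of N as a single block. The multiset to arrange is then {NN, I, L, L, O, W, Y, Y}, 8 items in all.
That gives (8)!/(2!·2!) = 10080 arrangements.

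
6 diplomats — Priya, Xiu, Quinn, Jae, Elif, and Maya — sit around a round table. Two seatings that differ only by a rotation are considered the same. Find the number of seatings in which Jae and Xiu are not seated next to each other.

Without the restriction there are (5)! = 120 seatings.
Seatings with Jae beside Xiu: treat them as a block with 2 internal orders, giving 2 × (4)! = 48.
Subtracting, 120 − 48 = 72.

72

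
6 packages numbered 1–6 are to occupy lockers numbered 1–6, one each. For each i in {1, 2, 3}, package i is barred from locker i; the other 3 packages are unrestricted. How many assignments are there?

426

Let Aᵢ (for i ∈ {1, 2, 3}) be the placements that put package i in its forbidden locker. Any j of these fix j positions, leaving (6−j)! ways to fill the rest, and there are C(3,j) ways to pick which j.
By inclusion–exclusion, the number of valid placements is Σ_{j=0}^{3} (−1)^j C(3,j)·(6−j)!.
Computing: 720 − 360 + 72 − 6 = 426.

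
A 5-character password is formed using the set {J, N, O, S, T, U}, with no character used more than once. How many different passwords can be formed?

720

This is a permutation of 5 out of 6: P(6,5) = 6!/1!.
That product is 6 × 5 × 4 × 3 × 2 = 720.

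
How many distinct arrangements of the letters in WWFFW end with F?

With the last slot taken by F, it remains to arrange the other 4 letters (WWFW).
Those 4 letters have W appearing 3 times, giving (4)!/(3!) = 4.

4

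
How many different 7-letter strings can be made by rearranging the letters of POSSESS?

210

Letter multiplicities in POSSESS: E×1, O×1, P×1, S×4.
Dividing 7! = 5040 by 4! = 24 for the repeated letters gives 210.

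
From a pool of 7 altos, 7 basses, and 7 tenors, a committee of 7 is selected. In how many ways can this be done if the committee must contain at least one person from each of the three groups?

105987

Unrestricted: C(21,7) = 116280 ways to pick any 7 of the 21.
Subtract selections that omit an entire group: no altos → C(14,7) = 3432; no basses → C(14,7) = 3432; no tenors → C(14,7) = 3432.
Add back selections omitting two groups (i.e. drawn from a single group): C(7,7) + C(7,7) + C(7,7) = 3.
By inclusion–exclusion: 116280 − 10296 + 3 = 105987.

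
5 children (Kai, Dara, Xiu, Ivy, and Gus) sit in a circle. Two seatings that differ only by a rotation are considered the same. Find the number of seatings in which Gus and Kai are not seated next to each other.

Without the restriction there are (4)! = 24 seatings.
Those with Gus next to Kai: fuse the pair into one unit and seat 4 units around a circle — 2·(3)! = 12.
Subtracting, 24 − 12 = 12.

12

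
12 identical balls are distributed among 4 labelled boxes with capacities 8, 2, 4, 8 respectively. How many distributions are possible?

112

Ignoring the caps, the number of non-negative solutions to x_1+…+x_4 = 12 is C(15,3) = 455.
Subtract solutions that violate a single cap (substitute x_i' = x_i − (cap_i+1)): x_1 ≥ 9 gives C(6,3) = 20; x_2 ≥ 3 gives C(12,3) = 220; x_3 ≥ 5 gives C(10,3) = 120; x_4 ≥ 9 gives C(6,3) = 20. Together 380.
Add back pairs where two caps are both exceeded: 1 + 0 + 0 + 35 + 1 + 0 = 37.
By inclusion–exclusion the count is 455 − 380 + 37 = 112.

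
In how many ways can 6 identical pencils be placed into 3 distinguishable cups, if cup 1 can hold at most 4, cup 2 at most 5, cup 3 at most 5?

23

Ignoring the caps, the number of non-negative solutions to x_1+…+x_3 = 6 is C(8,2) = 28.
Subtract solutions that violate a single cap (substitute x_i' = x_i − (cap_i+1)): x_1 ≥ 5 gives C(3,2) = 3; x_2 ≥ 6 gives C(2,2) = 1; x_3 ≥ 6 gives C(2,2) = 1. Together 5.
No two caps can be exceeded simultaneously, so the pair terms are all 0.
By inclusion–exclusion the count is 28 − 5 + 0 = 23.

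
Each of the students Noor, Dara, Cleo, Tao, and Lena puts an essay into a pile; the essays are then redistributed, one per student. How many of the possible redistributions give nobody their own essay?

44

Let Aᵢ be the assignments in which student i gets their own essay. We want the size of the complement of A₁∪…∪A_5.
By inclusion–exclusion this is Σ_{j=0}^{5} (−1)^j C(5,j)·(5−j)!.
Computing: 120 − 120 + 60 − 20 + 5 − 1 = 44.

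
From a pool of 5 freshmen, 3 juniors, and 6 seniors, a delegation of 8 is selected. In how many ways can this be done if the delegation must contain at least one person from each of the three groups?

With no constraint there are C(14,8) = 3003 possible selections.
Selections missing a whole group: no freshmen → C(9,8) = 9; no juniors → C(11,8) = 165; no seniors → C(8,8) = 1.
Add back selections omitting two groups (i.e. drawn from a single group): C(5,8) + C(3,8) + C(6,8) = 0.
By inclusion–exclusion: 3003 − 175 + 0 = 2828.

2828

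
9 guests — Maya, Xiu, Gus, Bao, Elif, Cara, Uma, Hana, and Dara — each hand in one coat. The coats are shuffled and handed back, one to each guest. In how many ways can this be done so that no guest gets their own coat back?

This is the derangement count D_9: permutations of 9 items with no fixed point.
By inclusion–exclusion this is Σ_{j=0}^{9} (−1)^j C(9,j)·(9−j)!.
Computing: 362880 − 362880 + 181440 − 60480 + 15120 − 3024 + 504 − 72 + 9 − 1 = 133496.

133496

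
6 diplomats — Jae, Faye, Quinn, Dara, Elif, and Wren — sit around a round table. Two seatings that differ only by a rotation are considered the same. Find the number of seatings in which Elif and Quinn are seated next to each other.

Glue Elif and Quinn into a block (2 internal orders). Seating 5 units around a circle gives (4)! arrangements.
So 2 × (4)! = 2 × 24 = 48.

48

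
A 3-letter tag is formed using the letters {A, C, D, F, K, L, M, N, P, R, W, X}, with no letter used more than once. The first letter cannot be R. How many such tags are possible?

1210

The first letter has 12−1 = 11 choices (anything except R).
The remaining 2 letters are filled from the other 11 symbols without repetition: 11 × 10 = 110.
Total: 11 × 110 = 1210.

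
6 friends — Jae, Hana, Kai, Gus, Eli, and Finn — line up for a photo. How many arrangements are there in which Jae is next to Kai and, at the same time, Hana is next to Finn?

Treat {Jae,Kai} as one block (2 orders) and {Hana,Finn} as another (2 orders).
That leaves 4 units to arrange: 2 × 2 × 4! = 4 × 24 = 96.

96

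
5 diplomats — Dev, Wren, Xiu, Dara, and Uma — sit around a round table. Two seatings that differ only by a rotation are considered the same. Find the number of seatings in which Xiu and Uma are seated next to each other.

12

Treat {Xiu, Uma} as one unit (2 internal orders) and seat the resulting 4 units around the table: (3)! circular arrangements.
So 2 × (3)! = 2 × 6 = 12.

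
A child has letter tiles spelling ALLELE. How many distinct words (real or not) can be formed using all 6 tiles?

Letter multiplicities in ALLELE: A×1, E×2, L×3.
The number of distinct arrangements is 6!/(3!·2!) = 720/12 = 60.

60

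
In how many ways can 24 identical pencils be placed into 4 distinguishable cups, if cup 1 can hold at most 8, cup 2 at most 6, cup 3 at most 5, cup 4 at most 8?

By stars and bars, unrestricted non-negative solutions to x_1+…+x_4 = 24 number C(24+3,3) = 2925.
Subtract solutions that violate a single cap (substitute x_i' = x_i − (cap_i+1)): x_1 ≥ 9 gives C(18,3) = 816; x_2 ≥ 7 gives C(20,3) = 1140; x_3 ≥ 6 gives C(21,3) = 1330; x_4 ≥ 9 gives C(18,3) = 816. Together 4102.
Add back pairs where two caps are both exceeded: 165 + 220 + 84 + 364 + 165 + 220 = 1218.
Subtract triples: 10 + 0 + 1 + 10 = 21.
By inclusion–exclusion the count is 2925 − 4102 + 1218 − 21 = 20.

20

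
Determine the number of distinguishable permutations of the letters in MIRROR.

120

Letter multiplicities in MIRROR: I×1, M×1, O×1, R×3.
Dividing 6! = 720 by 3! = 6 for the repeated letters gives 120.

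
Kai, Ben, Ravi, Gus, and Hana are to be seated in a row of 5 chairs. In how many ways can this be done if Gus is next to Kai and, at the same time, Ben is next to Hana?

Treat {Gus,Kai} as one block (2 orders) and {Ben,Hana} as another (2 orders).
That leaves 3 units to arrange: 2 × 2 × 3! = 4 × 6 = 24.

24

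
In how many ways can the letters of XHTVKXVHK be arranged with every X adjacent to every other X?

5040

Treat the 2 copies of X as a single block. The multiset to arrange is then {XX, H, H, K, K, T, V, V}, 8 items in all.
That gives (8)!/(2!·2!·2!) = 5040 arrangements.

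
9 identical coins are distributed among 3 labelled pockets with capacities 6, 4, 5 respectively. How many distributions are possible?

By stars and bars, unrestricted non-negative solutions to x_1+…+x_3 = 9 number C(9+2,2) = 55.
Subtract solutions that violate a single cap (substitute x_i' = x_i − (cap_i+1)): x_1 ≥ 7 gives C(4,2) = 6; x_2 ≥ 5 gives C(6,2) = 15; x_3 ≥ 6 gives C(5,2) = 10. Together 31.
No two caps can be exceeded simultaneously, so the pair terms are all 0.
By inclusion–exclusion the count is 55 − 31 + 0 = 24.

24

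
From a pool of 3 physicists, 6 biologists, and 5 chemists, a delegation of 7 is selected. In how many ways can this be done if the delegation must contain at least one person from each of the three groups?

With no constraint there are C(14,7) = 3432 possible selections.
Selections missing a whole group: no physicists → C(11,7) = 330; no biologists → C(8,7) = 8; no chemists → C(9,7) = 36.
Add back selections omitting two groups (i.e. drawn from a single group): C(3,7) + C(6,7) + C(5,7) = 0.
By inclusion–exclusion: 3432 − 374 + 0 = 3058.

3058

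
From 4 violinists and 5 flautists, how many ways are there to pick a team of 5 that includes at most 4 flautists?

Split by how many flautists are chosen (0 through 4).
Sum: C(5,0)·C(4,5) + C(5,1)·C(4,4) + C(5,2)·C(4,3) + C(5,3)·C(4,2) + C(5,4)·C(4,1) = 0 + 5 + 40 + 60 + 20 = 125.

125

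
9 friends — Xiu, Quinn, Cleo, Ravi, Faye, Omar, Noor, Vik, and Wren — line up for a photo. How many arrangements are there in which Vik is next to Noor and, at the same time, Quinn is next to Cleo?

Treat {Vik,Noor} as one block (2 orders) and {Quinn,Cleo} as another (2 orders).
That leaves 7 units to arrange: 2 × 2 × 7! = 4 × 5040 = 20160.

20160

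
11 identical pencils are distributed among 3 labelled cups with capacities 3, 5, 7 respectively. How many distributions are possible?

14

Ignoring the caps, the number of non-negative solutions to x_1+…+x_3 = 11 is C(13,2) = 78.
Subtract solutions that violate a single cap (substitute x_i' = x_i − (cap_i+1)): x_1 ≥ 4 gives C(9,2) = 36; x_2 ≥ 6 gives C(7,2) = 21; x_3 ≥ 8 gives C(5,2) = 10. Together 67.
Add back pairs where two caps are both exceeded: 3 + 0 + 0 = 3.
By inclusion–exclusion the count is 78 − 67 + 3 = 14.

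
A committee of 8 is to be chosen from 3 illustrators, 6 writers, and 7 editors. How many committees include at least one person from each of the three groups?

11529

Unrestricted: C(16,8) = 12870 ways to pick any 8 of the 16.
Subtract selections that omit an entire group: no illustrators → C(13,8) = 1287; no writers → C(10,8) = 45; no editors → C(9,8) = 9.
Add back selections omitting two groups (i.e. drawn from a single group): C(3,8) + C(6,8) + C(7,8) = 0.
By inclusion–exclusion: 12870 − 1341 + 0 = 11529.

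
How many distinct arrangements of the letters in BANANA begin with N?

20

Fix N in the first position and arrange the remaining 5 letters.
Those 5 letters have A appearing 3 times, giving (5)!/(3!) = 20.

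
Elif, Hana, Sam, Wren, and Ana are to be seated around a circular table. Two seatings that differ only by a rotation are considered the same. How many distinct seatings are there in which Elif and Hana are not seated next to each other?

12

Without the restriction there are (4)! = 24 seatings.
Seatings with Elif beside Hana: treat them as a block with 2 internal orders, giving 2 × (3)! = 12.
Subtracting, 24 − 12 = 12.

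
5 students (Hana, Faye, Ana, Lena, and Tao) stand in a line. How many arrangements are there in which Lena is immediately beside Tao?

48

Place the 3 others and the Lena-Tao pair as 4 objects in a line; the pair has 2 internal arrangements.
That gives 2 × 4! = 2 × 24 = 48.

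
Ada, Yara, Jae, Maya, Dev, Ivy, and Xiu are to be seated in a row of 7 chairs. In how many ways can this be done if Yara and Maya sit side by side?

1440

Glue Yara and Maya into one block (2 internal orders), leaving 6 units to arrange in a row.
That gives 2 × 6! = 2 × 720 = 1440.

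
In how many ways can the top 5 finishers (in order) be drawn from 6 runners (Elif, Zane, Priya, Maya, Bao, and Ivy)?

This is an ordered selection of 5 from 6: P(6,5).
That gives 6 × 5 × 4 × 3 × 2 = 720.

720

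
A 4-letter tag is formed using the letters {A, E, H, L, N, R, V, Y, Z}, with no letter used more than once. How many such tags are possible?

Choose and order 4 of the 9 symbols: the first letter has 9 options, the next 8, then 7, 6.
That product is 9 × 8 × 7 × 6 = 3024.

3024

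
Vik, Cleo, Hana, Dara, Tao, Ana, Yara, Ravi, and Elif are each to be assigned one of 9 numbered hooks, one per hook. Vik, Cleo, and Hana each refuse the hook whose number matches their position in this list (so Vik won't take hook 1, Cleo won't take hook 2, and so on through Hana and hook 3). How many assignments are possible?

Let Aᵢ (for i ∈ {1, 2, 3}) be the placements that put person i in their forbidden hook. Any j of these fix j positions, leaving (9−j)! ways to fill the rest, and there are C(3,j) ways to pick which j.
By inclusion–exclusion, the number of valid placements is Σ_{j=0}^{3} (−1)^j C(3,j)·(9−j)!.
Computing: 362880 − 120960 + 15120 − 720 = 256320.

256320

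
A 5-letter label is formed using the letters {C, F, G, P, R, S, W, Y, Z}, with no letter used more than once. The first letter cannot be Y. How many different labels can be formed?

13440

The first letter has 9−1 = 8 choices (anything except Y).
The remaining 4 letters are filled from the other 8 symbols without repetition: 8 × 7 × 6 × 5 = 1680.
Total: 8 × 1680 = 13440.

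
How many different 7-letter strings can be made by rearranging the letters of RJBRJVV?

630

Letter multiplicities in RJBRJVV: B×1, J×2, R×2, V×2.
So there are 7! / (2!·2!·2!) = 630 distinguishable arrangements.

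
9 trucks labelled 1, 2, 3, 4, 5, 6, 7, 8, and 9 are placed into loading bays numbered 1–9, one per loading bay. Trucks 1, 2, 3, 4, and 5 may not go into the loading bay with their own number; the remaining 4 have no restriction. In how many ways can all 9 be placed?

Let Aᵢ (for 1 ≤ i ≤ 5) be the placements that put truck i in its forbidden loading bay. Any j of these fix j positions, leaving (9−j)! ways to fill the rest, and there are C(5,j) ways to pick which j.
By inclusion–exclusion, the number of valid placements is Σ_{j=0}^{5} (−1)^j C(5,j)·(9−j)!.
Computing: 362880 − 201600 + 50400 − 7200 + 600 − 24 = 205056.

205056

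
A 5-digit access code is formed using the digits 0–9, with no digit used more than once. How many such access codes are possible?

30240

This is a permutation of 5 out of 10: P(10,5) = 10!/5!.
10 × 9 × 8 × 7 × 6 = 30240.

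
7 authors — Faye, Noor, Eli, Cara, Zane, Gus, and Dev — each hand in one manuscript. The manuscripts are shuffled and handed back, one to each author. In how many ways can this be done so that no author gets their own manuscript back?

Let Aᵢ be the assignments in which author i gets their own manuscript. We want the size of the complement of A₁∪…∪A_7.
By inclusion–exclusion this is Σ_{j=0}^{7} (−1)^j C(7,j)·(7−j)!.
Computing: 5040 − 5040 + 2520 − 840 + 210 − 42 + 7 − 1 = 1854.

1854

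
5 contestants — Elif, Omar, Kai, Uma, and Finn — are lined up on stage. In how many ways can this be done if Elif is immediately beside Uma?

48

Place the 3 others and the Elif-Uma pair as 4 objects in a line; the pair has 2 internal arrangements.
That gives 2 × 4! = 2 × 24 = 48.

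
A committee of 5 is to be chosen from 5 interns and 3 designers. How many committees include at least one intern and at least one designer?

55

With no constraint there are C(8,5) = 56 possible selections.
Selections missing a whole group: no interns → C(3,5) = 0; no designers → C(5,5) = 1.
Both groups omitted at once is impossible, so 56 − 1 = 55.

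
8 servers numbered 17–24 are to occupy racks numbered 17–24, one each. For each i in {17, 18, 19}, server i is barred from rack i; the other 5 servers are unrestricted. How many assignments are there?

Let Aᵢ (for i ∈ {17, 18, 19}) be the placements that put server i in its forbidden rack. Any j of these fix j positions, leaving (8−j)! ways to fill the rest, and there are C(3,j) ways to pick which j.
By inclusion–exclusion, the number of valid placements is Σ_{j=0}^{3} (−1)^j C(3,j)·(8−j)!.
Computing: 40320 − 15120 + 2160 − 120 = 27240.

27240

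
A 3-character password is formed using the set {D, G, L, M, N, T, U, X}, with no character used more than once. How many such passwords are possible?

With no repetition, fill the 3 characters in order: 8 choices, then 7, down to 6.
8 × 7 × 6 = 336.

336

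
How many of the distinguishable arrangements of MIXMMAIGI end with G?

1120

With the last slot taken by G, it remains to arrange the other 8 letters (MIXMMAII).
Those 8 letters have I appearing 3 times and M appearing 3 times, giving (8)!/(3!·3!) = 1120.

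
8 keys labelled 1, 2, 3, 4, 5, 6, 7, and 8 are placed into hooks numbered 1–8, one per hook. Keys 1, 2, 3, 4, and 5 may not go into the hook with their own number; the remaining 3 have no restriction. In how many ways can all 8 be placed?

Let Aᵢ (for 1 ≤ i ≤ 5) be the placements that put key i in its forbidden hook. Any j of these fix j positions, leaving (8−j)! ways to fill the rest, and there are C(5,j) ways to pick which j.
By inclusion–exclusion, the number of valid placements is Σ_{j=0}^{5} (−1)^j C(5,j)·(8−j)!.
Computing: 40320 − 25200 + 7200 − 1200 + 120 − 6 = 21234.

21234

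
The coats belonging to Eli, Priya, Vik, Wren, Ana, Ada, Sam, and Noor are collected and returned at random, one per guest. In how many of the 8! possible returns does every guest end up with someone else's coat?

This is the derangement count D_8: permutations of 8 items with no fixed point.
By inclusion–exclusion this is Σ_{j=0}^{8} (−1)^j C(8,j)·(8−j)!.
Computing: 40320 − 40320 + 20160 − 6720 + 1680 − 336 + 56 − 8 + 1 = 14833.

14833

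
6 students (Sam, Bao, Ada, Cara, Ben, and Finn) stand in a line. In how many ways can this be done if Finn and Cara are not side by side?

480

There are 6! = 720 arrangements in all. If Finn and Cara are adjacent, merging them into one block gives 2·(5)! = 240 arrangements.
So 720 − 240 = 480 arrangements keep them apart.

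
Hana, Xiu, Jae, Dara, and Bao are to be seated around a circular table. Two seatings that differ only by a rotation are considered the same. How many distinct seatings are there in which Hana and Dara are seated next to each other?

12

Treat {Hana, Dara} as one unit (2 internal orders) and seat the resulting 4 units around the table: (3)! circular arrangements.
So 2 × (3)! = 2 × 6 = 12.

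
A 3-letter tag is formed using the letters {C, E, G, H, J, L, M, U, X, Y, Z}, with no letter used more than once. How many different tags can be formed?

This is a permutation of 3 out of 11: P(11,3) = 11!/8!.
That product is 11 × 10 × 9 = 990.

990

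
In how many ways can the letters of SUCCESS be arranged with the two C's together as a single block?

120

Treat the 2 copies of C as a single block. The multiset to arrange is then {CC, E, S, S, S, U}, 6 items in all.
That gives (6)!/(3!) = 120 arrangements.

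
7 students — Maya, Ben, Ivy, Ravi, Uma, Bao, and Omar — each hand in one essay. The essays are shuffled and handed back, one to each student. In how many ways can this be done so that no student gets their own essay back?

1854

Let Aᵢ be the assignments in which student i gets their own essay. We want the size of the complement of A₁∪…∪A_7.
By inclusion–exclusion this is Σ_{j=0}^{7} (−1)^j C(7,j)·(7−j)!.
Computing: 5040 − 5040 + 2520 − 840 + 210 − 42 + 7 − 1 = 1854.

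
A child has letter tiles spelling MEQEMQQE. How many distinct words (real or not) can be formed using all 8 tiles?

The 8 letters of MEQEMQQE have repeats: E appearing 3 times, M appearing twice, and Q appearing 3 times.
So there are 8! / (3!·3!·2!) = 560 distinguishable arrangements.

560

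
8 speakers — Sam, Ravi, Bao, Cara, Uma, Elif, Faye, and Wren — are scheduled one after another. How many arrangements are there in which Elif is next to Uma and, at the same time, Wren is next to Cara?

2880

Treat {Elif,Uma} as one block (2 orders) and {Wren,Cara} as another (2 orders).
That leaves 6 units to arrange: 2 × 2 × 6! = 4 × 720 = 2880.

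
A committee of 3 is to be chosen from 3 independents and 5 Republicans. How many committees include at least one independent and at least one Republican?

45

Unrestricted: C(8,3) = 56 ways to pick any 3 of the 8.
Selections missing a whole group: no independents → C(5,3) = 10; no Republicans → C(3,3) = 1.
Both groups omitted at once is impossible, so 56 − 11 = 45.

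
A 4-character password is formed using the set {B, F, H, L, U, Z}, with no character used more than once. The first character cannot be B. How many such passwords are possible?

300

The first character has 6−1 = 5 choices (anything except B).
The remaining 3 characters are filled from the other 5 symbols without repetition: 5 × 4 × 3 = 60.
Total: 5 × 60 = 300.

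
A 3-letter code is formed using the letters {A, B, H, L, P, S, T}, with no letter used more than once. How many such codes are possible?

210

This is a permutation of 3 out of 7: P(7,3) = 7!/4!.
7 × 6 × 5 = 210.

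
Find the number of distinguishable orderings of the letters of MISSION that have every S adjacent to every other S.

Treat the 2 copies of S as a single block. The multiset to arrange is then {SS, I, I, M, N, O}, 6 items in all.
That gives (6)!/(2!) = 360 arrangements.

360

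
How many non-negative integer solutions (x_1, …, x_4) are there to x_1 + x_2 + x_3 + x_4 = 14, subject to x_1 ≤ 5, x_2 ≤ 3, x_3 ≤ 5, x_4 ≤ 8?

Ignoring the caps, the number of non-negative solutions to x_1+…+x_4 = 14 is C(17,3) = 680.
Subtract solutions that violate a single cap (substitute x_i' = x_i − (cap_i+1)): x_1 ≥ 6 gives C(11,3) = 165; x_2 ≥ 4 gives C(13,3) = 286; x_3 ≥ 6 gives C(11,3) = 165; x_4 ≥ 9 gives C(8,3) = 56. Together 672.
Add back pairs where two caps are both exceeded: 35 + 10 + 0 + 35 + 4 + 0 = 84.
By inclusion–exclusion the count is 680 − 672 + 84 = 92.

92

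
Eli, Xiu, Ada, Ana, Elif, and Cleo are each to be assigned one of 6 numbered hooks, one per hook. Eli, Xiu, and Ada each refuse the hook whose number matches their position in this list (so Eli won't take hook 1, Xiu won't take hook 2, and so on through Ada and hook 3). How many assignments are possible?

Let Aᵢ (for i ∈ {1, 2, 3}) be the placements that put person i in their forbidden hook. Any j of these fix j positions, leaving (6−j)! ways to fill the rest, and there are C(3,j) ways to pick which j.
By inclusion–exclusion, the number of valid placements is Σ_{j=0}^{3} (−1)^j C(3,j)·(6−j)!.
Computing: 720 − 360 + 72 − 6 = 426.

426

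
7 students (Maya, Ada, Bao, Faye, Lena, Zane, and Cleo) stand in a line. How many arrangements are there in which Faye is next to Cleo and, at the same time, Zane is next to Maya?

Treat {Faye,Cleo} as one block (2 orders) and {Zane,Maya} as another (2 orders).
That leaves 5 units to arrange: 2 × 2 × 5! = 4 × 120 = 480.

480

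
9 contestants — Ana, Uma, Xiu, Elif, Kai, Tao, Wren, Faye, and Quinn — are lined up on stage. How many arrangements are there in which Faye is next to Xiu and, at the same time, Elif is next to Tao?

20160

Treat {Faye,Xiu} as one block (2 orders) and {Elif,Tao} as another (2 orders).
That leaves 7 units to arrange: 2 × 2 × 7! = 4 × 5040 = 20160.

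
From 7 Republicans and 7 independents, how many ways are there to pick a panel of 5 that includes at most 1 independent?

266

Split by how many independents are chosen (0 through 1).
Sum: C(7,0)·C(7,5) + C(7,1)·C(7,4) = 21 + 245 = 266.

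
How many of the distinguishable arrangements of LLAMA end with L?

12

Fix L in the last position and arrange the remaining 4 letters.
Those 4 letters have A appearing twice, giving (4)!/(2!) = 12.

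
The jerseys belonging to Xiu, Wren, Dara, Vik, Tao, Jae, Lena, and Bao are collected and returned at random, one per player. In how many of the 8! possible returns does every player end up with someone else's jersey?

14833

Count assignments avoiding every fixed point. For any j of the 8 players fixed to their old jersey, the other 8−j can be arranged in (8−j)! ways.
By inclusion–exclusion this is Σ_{j=0}^{8} (−1)^j C(8,j)·(8−j)!.
Computing: 40320 − 40320 + 20160 − 6720 + 1680 − 336 + 56 − 8 + 1 = 14833.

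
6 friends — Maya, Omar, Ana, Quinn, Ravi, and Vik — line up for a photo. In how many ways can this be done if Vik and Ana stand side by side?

240

Place the 4 others and the Vik-Ana pair as 5 objects in a line; the pair has 2 internal arrangements.
That gives 2 × 5! = 2 × 120 = 240.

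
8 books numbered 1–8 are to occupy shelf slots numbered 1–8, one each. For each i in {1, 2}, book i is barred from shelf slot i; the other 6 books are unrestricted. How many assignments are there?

Let Aᵢ (for i ∈ {1, 2}) be the placements that put book i in its forbidden shelf slot. Any j of these fix j positions, leaving (8−j)! ways to fill the rest, and there are C(2,j) ways to pick which j.
By inclusion–exclusion, the number of valid placements is Σ_{j=0}^{2} (−1)^j C(2,j)·(8−j)!.
Computing: 40320 − 10080 + 720 = 30960.

30960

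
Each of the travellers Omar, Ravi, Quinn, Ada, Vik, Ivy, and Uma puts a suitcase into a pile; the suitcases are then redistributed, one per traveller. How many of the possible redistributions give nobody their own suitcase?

1854

Count assignments avoiding every fixed point. For any j of the 7 travellers fixed to their own suitcase, the other 7−j can be arranged in (7−j)! ways.
By inclusion–exclusion this is Σ_{j=0}^{7} (−1)^j C(7,j)·(7−j)!.
Computing: 5040 − 5040 + 2520 − 840 + 210 − 42 + 7 − 1 = 1854.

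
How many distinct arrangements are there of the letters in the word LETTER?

LETTER has 6 letters with E appearing twice and T appearing twice.
The number of distinct arrangements is 6!/(2!·2!) = 720/4 = 180.

180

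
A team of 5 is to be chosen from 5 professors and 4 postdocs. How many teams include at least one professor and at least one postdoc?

125

Total 5-person selections from all 9: C(9,5) = 126.
Selections missing a whole group: no professors → C(4,5) = 0; no postdocs → C(5,5) = 1.
Both groups omitted at once is impossible, so 126 − 1 = 125.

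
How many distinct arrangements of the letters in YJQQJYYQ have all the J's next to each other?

140

Treat the 2 copies of J as a single block. The multiset to arrange is then {JJ, Q, Q, Q, Y, Y, Y}, 7 items in all.
That gives (7)!/(3!·3!) = 140 arrangements.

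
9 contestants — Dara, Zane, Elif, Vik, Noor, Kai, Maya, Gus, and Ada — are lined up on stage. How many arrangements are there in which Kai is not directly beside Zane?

Of the 9! = 362880 arrangements, those with Kai and Zane adjacent number 2 × 8! = 80640 (treat the pair as a block with 2 internal orders).
Complementary counting: 362880 − 80640 = 282240.

282240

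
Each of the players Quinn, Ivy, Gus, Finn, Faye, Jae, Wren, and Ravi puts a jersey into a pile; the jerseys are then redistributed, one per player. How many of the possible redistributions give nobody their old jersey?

14833

Let Aᵢ be the assignments in which player i gets their old jersey. We want the size of the complement of A₁∪…∪A_8.
By inclusion–exclusion this is Σ_{j=0}^{8} (−1)^j C(8,j)·(8−j)!.
Computing: 40320 − 40320 + 20160 − 6720 + 1680 − 336 + 56 − 8 + 1 = 14833.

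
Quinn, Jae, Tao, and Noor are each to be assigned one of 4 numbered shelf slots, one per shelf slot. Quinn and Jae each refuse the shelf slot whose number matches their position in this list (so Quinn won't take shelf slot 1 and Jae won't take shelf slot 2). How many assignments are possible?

Let Aᵢ (for i ∈ {1, 2}) be the placements that put person i in their forbidden shelf slot. Any j of these fix j positions, leaving (4−j)! ways to fill the rest, and there are C(2,j) ways to pick which j.
By inclusion–exclusion, the number of valid placements is Σ_{j=0}^{2} (−1)^j C(2,j)·(4−j)!.
Computing: 24 − 12 + 2 = 14.

14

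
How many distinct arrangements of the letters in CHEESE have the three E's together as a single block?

Treat the 3 copies of E as a single block. The multiset to arrange is then {EEE, C, H, S}, 4 items in all.
All 4 items are distinct, so there are (4)! = 24 arrangements.

24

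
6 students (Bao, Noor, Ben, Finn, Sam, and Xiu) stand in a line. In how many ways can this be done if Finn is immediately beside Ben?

Glue Finn and Ben into one block (2 internal orders), leaving 5 units to arrange in a row.
That gives 2 × 5! = 2 × 120 = 240.

240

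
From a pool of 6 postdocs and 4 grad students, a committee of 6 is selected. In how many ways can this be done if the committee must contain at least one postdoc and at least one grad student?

Unrestricted: C(10,6) = 210 ways to pick any 6 of the 10.
Subtract selections that omit an entire group: no postdocs → C(4,6) = 0; no grad students → C(6,6) = 1.
Both groups omitted at once is impossible, so 210 − 1 = 209.

209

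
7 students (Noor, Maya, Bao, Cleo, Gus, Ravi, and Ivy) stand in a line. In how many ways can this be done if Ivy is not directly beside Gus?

3600

There are 7! = 5040 arrangements in all. If Ivy and Gus are adjacent, merging them into one block gives 2·(6)! = 1440 arrangements.
Complementary counting: 5040 − 1440 = 3600.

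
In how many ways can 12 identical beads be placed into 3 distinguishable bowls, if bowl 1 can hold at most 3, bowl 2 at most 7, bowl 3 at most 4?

Without the upper bounds there are C(14,2) = 91 ways to split 12 among 3 bowls.
Subtract solutions that violate a single cap (substitute x_i' = x_i − (cap_i+1)): x_1 ≥ 4 gives C(10,2) = 45; x_2 ≥ 8 gives C(6,2) = 15; x_3 ≥ 5 gives C(9,2) = 36. Together 96.
Add back pairs where two caps are both exceeded: 1 + 10 + 0 = 11.
By inclusion–exclusion the count is 91 − 96 + 11 = 6.

6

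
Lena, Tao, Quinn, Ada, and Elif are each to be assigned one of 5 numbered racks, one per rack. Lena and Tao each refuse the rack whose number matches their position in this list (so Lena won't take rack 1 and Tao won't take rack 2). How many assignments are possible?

78

Let Aᵢ (for i ∈ {1, 2}) be the placements that put person i in their forbidden rack. Any j of these fix j positions, leaving (5−j)! ways to fill the rest, and there are C(2,j) ways to pick which j.
By inclusion–exclusion, the number of valid placements is Σ_{j=0}^{2} (−1)^j C(2,j)·(5−j)!.
Computing: 120 − 48 + 6 = 78.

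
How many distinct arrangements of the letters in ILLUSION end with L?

Fix L in the last position and arrange the remaining 7 letters.
Those 7 letters have I appearing twice, giving (7)!/(2!) = 2520.

2520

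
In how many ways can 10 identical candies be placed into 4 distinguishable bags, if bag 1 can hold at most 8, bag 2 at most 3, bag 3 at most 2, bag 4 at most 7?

88

By stars and bars, unrestricted non-negative solutions to x_1+…+x_4 = 10 number C(10+3,3) = 286.
Subtract solutions that violate a single cap (substitute x_i' = x_i − (cap_i+1)): x_1 ≥ 9 gives C(4,3) = 4; x_2 ≥ 4 gives C(9,3) = 84; x_3 ≥ 3 gives C(10,3) = 120; x_4 ≥ 8 gives C(5,3) = 10. Together 218.
Add back pairs where two caps are both exceeded: 0 + 0 + 0 + 20 + 0 + 0 = 20.
By inclusion–exclusion the count is 286 − 218 + 20 = 88.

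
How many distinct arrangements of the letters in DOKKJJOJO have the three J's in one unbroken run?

Treat the 3 copies of J as a single block. The multiset to arrange is then {JJJ, D, K, K, O, O, O}, 7 items in all.
That gives (7)!/(3!·2!) = 420 arrangements.

420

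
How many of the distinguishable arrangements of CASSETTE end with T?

With the last slot taken by T, it remains to arrange the other 7 letters (CASSETE).
Those 7 letters have E appearing twice and S appearing twice, giving (7)!/(2!·2!) = 1260.

1260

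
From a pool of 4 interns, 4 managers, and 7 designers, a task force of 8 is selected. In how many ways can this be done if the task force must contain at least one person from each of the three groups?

Unrestricted: C(15,8) = 6435 ways to pick any 8 of the 15.
Subtract selections that omit an entire group: no interns → C(11,8) = 165; no managers → C(11,8) = 165; no designers → C(8,8) = 1.
Add back selections omitting two groups (i.e. drawn from a single group): C(4,8) + C(4,8) + C(7,8) = 0.
By inclusion–exclusion: 6435 − 331 + 0 = 6104.

6104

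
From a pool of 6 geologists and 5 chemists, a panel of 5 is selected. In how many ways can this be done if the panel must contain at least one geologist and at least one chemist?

With no constraint there are C(11,5) = 462 possible selections.
Subtract selections that omit an entire group: no geologists → C(5,5) = 1; no chemists → C(6,5) = 6.
Both groups omitted at once is impossible, so 462 − 7 = 455.

455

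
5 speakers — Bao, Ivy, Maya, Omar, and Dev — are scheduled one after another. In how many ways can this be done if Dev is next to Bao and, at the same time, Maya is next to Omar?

Treat {Dev,Bao} as one block (2 orders) and {Maya,Omar} as another (2 orders).
That leaves 3 units to arrange: 2 × 2 × 3! = 4 × 6 = 24.

24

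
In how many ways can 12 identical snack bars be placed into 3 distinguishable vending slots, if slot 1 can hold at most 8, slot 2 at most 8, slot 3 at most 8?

By stars and bars, unrestricted non-negative solutions to x_1+…+x_3 = 12 number C(12+2,2) = 91.
Subtract solutions that violate a single cap (substitute x_i' = x_i − (cap_i+1)): x_1 ≥ 9 gives C(5,2) = 10; x_2 ≥ 9 gives C(5,2) = 10; x_3 ≥ 9 gives C(5,2) = 10. Together 30.
No two caps can be exceeded simultaneously, so the pair terms are all 0.
By inclusion–exclusion the count is 91 − 30 + 0 = 61.

61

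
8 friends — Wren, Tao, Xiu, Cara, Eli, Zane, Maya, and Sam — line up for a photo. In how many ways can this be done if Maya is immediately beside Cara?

10080

Treat {Maya, Cara} as a single unit. There are 7 units to order, and the pair itself can be ordered 2 ways.
So the count is 2·(7)! = 10080.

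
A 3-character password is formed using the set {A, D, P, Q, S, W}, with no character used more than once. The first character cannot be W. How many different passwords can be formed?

100

The first character has 6−1 = 5 choices (anything except W).
The remaining 2 characters are filled from the other 5 symbols without repetition: 5 × 4 = 20.
Total: 5 × 20 = 100.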